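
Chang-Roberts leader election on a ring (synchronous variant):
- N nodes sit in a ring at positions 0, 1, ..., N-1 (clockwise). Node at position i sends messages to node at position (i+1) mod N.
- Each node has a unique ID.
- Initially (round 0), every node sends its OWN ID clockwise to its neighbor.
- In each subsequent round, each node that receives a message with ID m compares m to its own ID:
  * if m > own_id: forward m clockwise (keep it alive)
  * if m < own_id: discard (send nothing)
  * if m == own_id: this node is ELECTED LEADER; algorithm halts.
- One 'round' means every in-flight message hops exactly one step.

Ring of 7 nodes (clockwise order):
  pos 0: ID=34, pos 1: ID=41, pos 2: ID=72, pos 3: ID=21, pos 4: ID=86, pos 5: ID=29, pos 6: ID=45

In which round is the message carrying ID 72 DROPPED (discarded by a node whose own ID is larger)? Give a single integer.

Answer: 2

Derivation:
Round 1: pos1(id41) recv 34: drop; pos2(id72) recv 41: drop; pos3(id21) recv 72: fwd; pos4(id86) recv 21: drop; pos5(id29) recv 86: fwd; pos6(id45) recv 29: drop; pos0(id34) recv 45: fwd
Round 2: pos4(id86) recv 72: drop; pos6(id45) recv 86: fwd; pos1(id41) recv 45: fwd
Round 3: pos0(id34) recv 86: fwd; pos2(id72) recv 45: drop
Round 4: pos1(id41) recv 86: fwd
Round 5: pos2(id72) recv 86: fwd
Round 6: pos3(id21) recv 86: fwd
Round 7: pos4(id86) recv 86: ELECTED
Message ID 72 originates at pos 2; dropped at pos 4 in round 2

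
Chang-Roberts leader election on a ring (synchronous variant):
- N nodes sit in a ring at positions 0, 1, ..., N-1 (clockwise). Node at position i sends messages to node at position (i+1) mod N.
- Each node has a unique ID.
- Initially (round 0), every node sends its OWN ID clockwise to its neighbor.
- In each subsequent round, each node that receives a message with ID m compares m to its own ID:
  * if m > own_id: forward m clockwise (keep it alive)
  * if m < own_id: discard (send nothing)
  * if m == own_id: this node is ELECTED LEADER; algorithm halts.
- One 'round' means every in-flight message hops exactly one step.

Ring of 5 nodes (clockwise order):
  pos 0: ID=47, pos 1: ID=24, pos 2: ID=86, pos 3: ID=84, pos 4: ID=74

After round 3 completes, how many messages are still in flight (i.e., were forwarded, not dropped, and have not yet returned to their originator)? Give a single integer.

Answer: 2

Derivation:
Round 1: pos1(id24) recv 47: fwd; pos2(id86) recv 24: drop; pos3(id84) recv 86: fwd; pos4(id74) recv 84: fwd; pos0(id47) recv 74: fwd
Round 2: pos2(id86) recv 47: drop; pos4(id74) recv 86: fwd; pos0(id47) recv 84: fwd; pos1(id24) recv 74: fwd
Round 3: pos0(id47) recv 86: fwd; pos1(id24) recv 84: fwd; pos2(id86) recv 74: drop
After round 3: 2 messages still in flight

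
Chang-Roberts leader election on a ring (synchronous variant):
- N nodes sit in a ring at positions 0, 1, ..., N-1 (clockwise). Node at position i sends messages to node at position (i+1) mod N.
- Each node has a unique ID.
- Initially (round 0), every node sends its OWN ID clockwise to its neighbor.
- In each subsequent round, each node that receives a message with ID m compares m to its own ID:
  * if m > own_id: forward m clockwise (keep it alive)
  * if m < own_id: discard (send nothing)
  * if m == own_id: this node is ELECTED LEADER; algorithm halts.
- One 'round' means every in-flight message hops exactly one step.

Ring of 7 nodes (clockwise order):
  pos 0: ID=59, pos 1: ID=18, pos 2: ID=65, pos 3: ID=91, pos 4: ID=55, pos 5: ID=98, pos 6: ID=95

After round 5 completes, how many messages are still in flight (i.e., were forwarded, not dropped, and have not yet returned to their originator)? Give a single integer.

Answer: 2

Derivation:
Round 1: pos1(id18) recv 59: fwd; pos2(id65) recv 18: drop; pos3(id91) recv 65: drop; pos4(id55) recv 91: fwd; pos5(id98) recv 55: drop; pos6(id95) recv 98: fwd; pos0(id59) recv 95: fwd
Round 2: pos2(id65) recv 59: drop; pos5(id98) recv 91: drop; pos0(id59) recv 98: fwd; pos1(id18) recv 95: fwd
Round 3: pos1(id18) recv 98: fwd; pos2(id65) recv 95: fwd
Round 4: pos2(id65) recv 98: fwd; pos3(id91) recv 95: fwd
Round 5: pos3(id91) recv 98: fwd; pos4(id55) recv 95: fwd
After round 5: 2 messages still in flight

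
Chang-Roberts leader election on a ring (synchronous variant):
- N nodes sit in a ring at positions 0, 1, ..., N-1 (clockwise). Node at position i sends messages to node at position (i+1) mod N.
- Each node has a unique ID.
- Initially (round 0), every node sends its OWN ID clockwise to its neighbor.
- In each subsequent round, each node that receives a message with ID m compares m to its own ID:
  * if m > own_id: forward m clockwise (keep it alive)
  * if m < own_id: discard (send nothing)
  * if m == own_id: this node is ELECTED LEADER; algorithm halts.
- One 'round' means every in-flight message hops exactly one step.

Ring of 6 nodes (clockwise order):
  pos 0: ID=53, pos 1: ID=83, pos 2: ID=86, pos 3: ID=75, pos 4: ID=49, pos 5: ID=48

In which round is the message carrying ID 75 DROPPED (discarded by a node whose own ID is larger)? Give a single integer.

Answer: 4

Derivation:
Round 1: pos1(id83) recv 53: drop; pos2(id86) recv 83: drop; pos3(id75) recv 86: fwd; pos4(id49) recv 75: fwd; pos5(id48) recv 49: fwd; pos0(id53) recv 48: drop
Round 2: pos4(id49) recv 86: fwd; pos5(id48) recv 75: fwd; pos0(id53) recv 49: drop
Round 3: pos5(id48) recv 86: fwd; pos0(id53) recv 75: fwd
Round 4: pos0(id53) recv 86: fwd; pos1(id83) recv 75: drop
Round 5: pos1(id83) recv 86: fwd
Round 6: pos2(id86) recv 86: ELECTED
Message ID 75 originates at pos 3; dropped at pos 1 in round 4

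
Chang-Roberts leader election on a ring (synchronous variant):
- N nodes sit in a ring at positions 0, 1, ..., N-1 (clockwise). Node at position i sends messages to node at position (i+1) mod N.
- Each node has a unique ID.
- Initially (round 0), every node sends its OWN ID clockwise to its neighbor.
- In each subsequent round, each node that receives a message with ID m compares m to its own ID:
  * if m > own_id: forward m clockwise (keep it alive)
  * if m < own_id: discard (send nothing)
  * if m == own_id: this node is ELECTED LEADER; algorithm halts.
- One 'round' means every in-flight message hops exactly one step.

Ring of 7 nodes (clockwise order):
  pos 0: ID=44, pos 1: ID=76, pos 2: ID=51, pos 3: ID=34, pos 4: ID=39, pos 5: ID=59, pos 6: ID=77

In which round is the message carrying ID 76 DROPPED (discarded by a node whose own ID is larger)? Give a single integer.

Round 1: pos1(id76) recv 44: drop; pos2(id51) recv 76: fwd; pos3(id34) recv 51: fwd; pos4(id39) recv 34: drop; pos5(id59) recv 39: drop; pos6(id77) recv 59: drop; pos0(id44) recv 77: fwd
Round 2: pos3(id34) recv 76: fwd; pos4(id39) recv 51: fwd; pos1(id76) recv 77: fwd
Round 3: pos4(id39) recv 76: fwd; pos5(id59) recv 51: drop; pos2(id51) recv 77: fwd
Round 4: pos5(id59) recv 76: fwd; pos3(id34) recv 77: fwd
Round 5: pos6(id77) recv 76: drop; pos4(id39) recv 77: fwd
Round 6: pos5(id59) recv 77: fwd
Round 7: pos6(id77) recv 77: ELECTED
Message ID 76 originates at pos 1; dropped at pos 6 in round 5

Answer: 5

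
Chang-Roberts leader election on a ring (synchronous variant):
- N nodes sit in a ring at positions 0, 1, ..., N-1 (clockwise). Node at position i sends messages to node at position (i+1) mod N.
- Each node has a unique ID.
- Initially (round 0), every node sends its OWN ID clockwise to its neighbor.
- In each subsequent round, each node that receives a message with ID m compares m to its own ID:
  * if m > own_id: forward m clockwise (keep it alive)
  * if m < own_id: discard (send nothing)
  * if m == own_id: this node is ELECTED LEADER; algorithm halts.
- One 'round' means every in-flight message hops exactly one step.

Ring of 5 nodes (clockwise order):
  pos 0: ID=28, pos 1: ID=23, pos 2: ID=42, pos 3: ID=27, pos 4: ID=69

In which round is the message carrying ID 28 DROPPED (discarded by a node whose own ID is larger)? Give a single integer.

Answer: 2

Derivation:
Round 1: pos1(id23) recv 28: fwd; pos2(id42) recv 23: drop; pos3(id27) recv 42: fwd; pos4(id69) recv 27: drop; pos0(id28) recv 69: fwd
Round 2: pos2(id42) recv 28: drop; pos4(id69) recv 42: drop; pos1(id23) recv 69: fwd
Round 3: pos2(id42) recv 69: fwd
Round 4: pos3(id27) recv 69: fwd
Round 5: pos4(id69) recv 69: ELECTED
Message ID 28 originates at pos 0; dropped at pos 2 in round 2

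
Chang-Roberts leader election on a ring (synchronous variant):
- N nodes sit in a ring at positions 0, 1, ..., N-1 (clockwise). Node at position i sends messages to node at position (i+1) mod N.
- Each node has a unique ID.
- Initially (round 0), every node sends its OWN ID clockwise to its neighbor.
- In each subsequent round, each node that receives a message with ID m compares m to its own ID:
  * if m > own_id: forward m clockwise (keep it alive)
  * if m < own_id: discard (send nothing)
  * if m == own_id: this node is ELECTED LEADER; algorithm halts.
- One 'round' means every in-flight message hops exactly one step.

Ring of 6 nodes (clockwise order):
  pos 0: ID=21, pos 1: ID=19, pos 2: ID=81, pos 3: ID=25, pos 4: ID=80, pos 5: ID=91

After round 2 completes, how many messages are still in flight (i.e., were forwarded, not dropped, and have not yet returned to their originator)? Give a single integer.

Round 1: pos1(id19) recv 21: fwd; pos2(id81) recv 19: drop; pos3(id25) recv 81: fwd; pos4(id80) recv 25: drop; pos5(id91) recv 80: drop; pos0(id21) recv 91: fwd
Round 2: pos2(id81) recv 21: drop; pos4(id80) recv 81: fwd; pos1(id19) recv 91: fwd
After round 2: 2 messages still in flight

Answer: 2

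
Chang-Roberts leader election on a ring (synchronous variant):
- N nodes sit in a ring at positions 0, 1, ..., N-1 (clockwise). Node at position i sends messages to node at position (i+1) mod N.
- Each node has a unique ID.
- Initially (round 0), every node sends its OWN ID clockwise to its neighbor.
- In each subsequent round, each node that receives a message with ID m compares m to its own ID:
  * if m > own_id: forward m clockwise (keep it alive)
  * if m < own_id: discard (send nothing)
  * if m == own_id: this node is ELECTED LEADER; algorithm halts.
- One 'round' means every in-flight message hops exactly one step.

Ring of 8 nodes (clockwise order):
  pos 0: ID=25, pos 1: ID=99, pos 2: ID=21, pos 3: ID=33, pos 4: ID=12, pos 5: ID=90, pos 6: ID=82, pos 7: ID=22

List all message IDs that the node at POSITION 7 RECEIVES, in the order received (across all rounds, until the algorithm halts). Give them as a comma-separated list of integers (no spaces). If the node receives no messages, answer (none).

Round 1: pos1(id99) recv 25: drop; pos2(id21) recv 99: fwd; pos3(id33) recv 21: drop; pos4(id12) recv 33: fwd; pos5(id90) recv 12: drop; pos6(id82) recv 90: fwd; pos7(id22) recv 82: fwd; pos0(id25) recv 22: drop
Round 2: pos3(id33) recv 99: fwd; pos5(id90) recv 33: drop; pos7(id22) recv 90: fwd; pos0(id25) recv 82: fwd
Round 3: pos4(id12) recv 99: fwd; pos0(id25) recv 90: fwd; pos1(id99) recv 82: drop
Round 4: pos5(id90) recv 99: fwd; pos1(id99) recv 90: drop
Round 5: pos6(id82) recv 99: fwd
Round 6: pos7(id22) recv 99: fwd
Round 7: pos0(id25) recv 99: fwd
Round 8: pos1(id99) recv 99: ELECTED

Answer: 82,90,99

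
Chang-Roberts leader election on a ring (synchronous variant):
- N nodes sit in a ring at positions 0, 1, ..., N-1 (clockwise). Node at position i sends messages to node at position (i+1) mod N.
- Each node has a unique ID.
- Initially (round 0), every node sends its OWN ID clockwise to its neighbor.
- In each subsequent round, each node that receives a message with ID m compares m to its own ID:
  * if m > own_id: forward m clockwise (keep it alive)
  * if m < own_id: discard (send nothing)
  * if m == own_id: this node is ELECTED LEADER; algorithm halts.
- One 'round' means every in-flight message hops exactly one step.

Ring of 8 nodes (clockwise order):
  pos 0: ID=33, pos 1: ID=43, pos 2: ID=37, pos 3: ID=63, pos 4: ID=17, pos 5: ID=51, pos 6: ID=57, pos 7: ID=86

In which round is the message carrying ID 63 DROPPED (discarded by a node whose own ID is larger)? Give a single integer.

Answer: 4

Derivation:
Round 1: pos1(id43) recv 33: drop; pos2(id37) recv 43: fwd; pos3(id63) recv 37: drop; pos4(id17) recv 63: fwd; pos5(id51) recv 17: drop; pos6(id57) recv 51: drop; pos7(id86) recv 57: drop; pos0(id33) recv 86: fwd
Round 2: pos3(id63) recv 43: drop; pos5(id51) recv 63: fwd; pos1(id43) recv 86: fwd
Round 3: pos6(id57) recv 63: fwd; pos2(id37) recv 86: fwd
Round 4: pos7(id86) recv 63: drop; pos3(id63) recv 86: fwd
Round 5: pos4(id17) recv 86: fwd
Round 6: pos5(id51) recv 86: fwd
Round 7: pos6(id57) recv 86: fwd
Round 8: pos7(id86) recv 86: ELECTED
Message ID 63 originates at pos 3; dropped at pos 7 in round 4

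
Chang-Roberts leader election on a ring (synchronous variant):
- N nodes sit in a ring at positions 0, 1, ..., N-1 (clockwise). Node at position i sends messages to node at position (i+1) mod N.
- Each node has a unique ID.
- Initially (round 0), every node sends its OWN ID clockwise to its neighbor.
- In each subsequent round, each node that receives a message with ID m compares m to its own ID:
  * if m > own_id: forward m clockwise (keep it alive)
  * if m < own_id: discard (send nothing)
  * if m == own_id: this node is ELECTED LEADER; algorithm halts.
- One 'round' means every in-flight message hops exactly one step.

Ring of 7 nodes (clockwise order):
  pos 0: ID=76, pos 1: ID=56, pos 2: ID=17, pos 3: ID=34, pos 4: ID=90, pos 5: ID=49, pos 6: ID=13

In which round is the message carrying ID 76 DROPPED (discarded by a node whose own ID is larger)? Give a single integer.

Round 1: pos1(id56) recv 76: fwd; pos2(id17) recv 56: fwd; pos3(id34) recv 17: drop; pos4(id90) recv 34: drop; pos5(id49) recv 90: fwd; pos6(id13) recv 49: fwd; pos0(id76) recv 13: drop
Round 2: pos2(id17) recv 76: fwd; pos3(id34) recv 56: fwd; pos6(id13) recv 90: fwd; pos0(id76) recv 49: drop
Round 3: pos3(id34) recv 76: fwd; pos4(id90) recv 56: drop; pos0(id76) recv 90: fwd
Round 4: pos4(id90) recv 76: drop; pos1(id56) recv 90: fwd
Round 5: pos2(id17) recv 90: fwd
Round 6: pos3(id34) recv 90: fwd
Round 7: pos4(id90) recv 90: ELECTED
Message ID 76 originates at pos 0; dropped at pos 4 in round 4

Answer: 4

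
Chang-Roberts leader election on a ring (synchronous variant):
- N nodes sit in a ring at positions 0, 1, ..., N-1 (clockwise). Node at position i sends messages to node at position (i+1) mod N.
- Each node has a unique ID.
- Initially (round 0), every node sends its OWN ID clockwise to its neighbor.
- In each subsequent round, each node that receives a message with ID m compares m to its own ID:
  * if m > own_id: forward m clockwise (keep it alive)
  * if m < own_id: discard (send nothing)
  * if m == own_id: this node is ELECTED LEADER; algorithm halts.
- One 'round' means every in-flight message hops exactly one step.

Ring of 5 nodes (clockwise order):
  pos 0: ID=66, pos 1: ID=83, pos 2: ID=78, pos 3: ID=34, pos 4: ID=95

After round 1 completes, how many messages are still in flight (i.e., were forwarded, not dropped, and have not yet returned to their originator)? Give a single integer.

Round 1: pos1(id83) recv 66: drop; pos2(id78) recv 83: fwd; pos3(id34) recv 78: fwd; pos4(id95) recv 34: drop; pos0(id66) recv 95: fwd
After round 1: 3 messages still in flight

Answer: 3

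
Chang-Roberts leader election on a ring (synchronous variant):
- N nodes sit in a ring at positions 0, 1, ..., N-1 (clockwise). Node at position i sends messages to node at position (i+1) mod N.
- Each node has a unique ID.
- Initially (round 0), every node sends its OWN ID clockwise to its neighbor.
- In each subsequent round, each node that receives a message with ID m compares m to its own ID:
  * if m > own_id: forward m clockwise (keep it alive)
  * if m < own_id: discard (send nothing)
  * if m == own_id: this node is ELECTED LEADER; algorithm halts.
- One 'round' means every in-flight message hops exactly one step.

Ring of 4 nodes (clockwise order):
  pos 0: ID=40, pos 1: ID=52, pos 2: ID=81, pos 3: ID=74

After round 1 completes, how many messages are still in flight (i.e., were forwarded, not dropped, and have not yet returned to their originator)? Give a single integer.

Answer: 2

Derivation:
Round 1: pos1(id52) recv 40: drop; pos2(id81) recv 52: drop; pos3(id74) recv 81: fwd; pos0(id40) recv 74: fwd
After round 1: 2 messages still in flight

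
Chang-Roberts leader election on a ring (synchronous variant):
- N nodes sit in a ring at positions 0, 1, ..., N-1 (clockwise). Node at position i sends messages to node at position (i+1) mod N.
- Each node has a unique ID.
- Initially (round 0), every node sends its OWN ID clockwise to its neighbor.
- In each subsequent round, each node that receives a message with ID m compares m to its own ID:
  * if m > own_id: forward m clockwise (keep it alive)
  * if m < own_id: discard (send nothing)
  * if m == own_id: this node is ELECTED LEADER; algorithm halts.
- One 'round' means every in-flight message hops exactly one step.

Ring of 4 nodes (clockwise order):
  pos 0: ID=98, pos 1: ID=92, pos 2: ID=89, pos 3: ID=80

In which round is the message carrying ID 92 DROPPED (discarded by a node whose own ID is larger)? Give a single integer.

Round 1: pos1(id92) recv 98: fwd; pos2(id89) recv 92: fwd; pos3(id80) recv 89: fwd; pos0(id98) recv 80: drop
Round 2: pos2(id89) recv 98: fwd; pos3(id80) recv 92: fwd; pos0(id98) recv 89: drop
Round 3: pos3(id80) recv 98: fwd; pos0(id98) recv 92: drop
Round 4: pos0(id98) recv 98: ELECTED
Message ID 92 originates at pos 1; dropped at pos 0 in round 3

Answer: 3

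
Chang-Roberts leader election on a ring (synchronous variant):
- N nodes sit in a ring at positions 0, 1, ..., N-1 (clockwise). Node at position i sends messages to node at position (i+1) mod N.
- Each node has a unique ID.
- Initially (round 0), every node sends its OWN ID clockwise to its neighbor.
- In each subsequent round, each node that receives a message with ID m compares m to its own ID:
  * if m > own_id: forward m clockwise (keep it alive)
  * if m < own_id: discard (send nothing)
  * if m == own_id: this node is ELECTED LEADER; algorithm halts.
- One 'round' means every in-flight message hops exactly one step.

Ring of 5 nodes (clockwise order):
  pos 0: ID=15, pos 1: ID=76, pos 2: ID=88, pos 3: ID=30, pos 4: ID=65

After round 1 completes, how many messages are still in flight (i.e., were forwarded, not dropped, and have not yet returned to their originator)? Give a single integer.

Round 1: pos1(id76) recv 15: drop; pos2(id88) recv 76: drop; pos3(id30) recv 88: fwd; pos4(id65) recv 30: drop; pos0(id15) recv 65: fwd
After round 1: 2 messages still in flight

Answer: 2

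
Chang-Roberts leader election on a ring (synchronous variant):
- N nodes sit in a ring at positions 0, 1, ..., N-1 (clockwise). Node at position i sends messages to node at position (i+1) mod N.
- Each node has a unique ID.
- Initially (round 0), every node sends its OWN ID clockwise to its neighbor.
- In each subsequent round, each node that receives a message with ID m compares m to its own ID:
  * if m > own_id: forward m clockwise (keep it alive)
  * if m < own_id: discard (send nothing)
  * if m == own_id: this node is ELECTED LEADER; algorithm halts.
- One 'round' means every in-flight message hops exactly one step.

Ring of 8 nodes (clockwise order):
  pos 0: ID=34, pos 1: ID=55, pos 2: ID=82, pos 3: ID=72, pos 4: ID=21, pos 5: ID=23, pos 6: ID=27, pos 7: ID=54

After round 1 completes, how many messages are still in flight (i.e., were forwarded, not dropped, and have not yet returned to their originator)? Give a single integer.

Round 1: pos1(id55) recv 34: drop; pos2(id82) recv 55: drop; pos3(id72) recv 82: fwd; pos4(id21) recv 72: fwd; pos5(id23) recv 21: drop; pos6(id27) recv 23: drop; pos7(id54) recv 27: drop; pos0(id34) recv 54: fwd
After round 1: 3 messages still in flight

Answer: 3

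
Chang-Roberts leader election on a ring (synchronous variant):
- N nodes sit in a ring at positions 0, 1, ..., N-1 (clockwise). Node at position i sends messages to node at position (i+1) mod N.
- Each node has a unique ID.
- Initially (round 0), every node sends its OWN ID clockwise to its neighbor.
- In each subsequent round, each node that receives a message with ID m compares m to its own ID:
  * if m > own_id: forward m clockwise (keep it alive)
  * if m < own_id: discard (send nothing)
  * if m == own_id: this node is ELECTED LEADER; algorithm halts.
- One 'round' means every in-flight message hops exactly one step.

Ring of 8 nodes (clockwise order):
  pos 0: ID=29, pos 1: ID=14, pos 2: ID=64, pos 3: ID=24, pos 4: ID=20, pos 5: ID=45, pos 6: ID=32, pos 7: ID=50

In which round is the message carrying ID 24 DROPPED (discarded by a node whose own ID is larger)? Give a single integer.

Answer: 2

Derivation:
Round 1: pos1(id14) recv 29: fwd; pos2(id64) recv 14: drop; pos3(id24) recv 64: fwd; pos4(id20) recv 24: fwd; pos5(id45) recv 20: drop; pos6(id32) recv 45: fwd; pos7(id50) recv 32: drop; pos0(id29) recv 50: fwd
Round 2: pos2(id64) recv 29: drop; pos4(id20) recv 64: fwd; pos5(id45) recv 24: drop; pos7(id50) recv 45: drop; pos1(id14) recv 50: fwd
Round 3: pos5(id45) recv 64: fwd; pos2(id64) recv 50: drop
Round 4: pos6(id32) recv 64: fwd
Round 5: pos7(id50) recv 64: fwd
Round 6: pos0(id29) recv 64: fwd
Round 7: pos1(id14) recv 64: fwd
Round 8: pos2(id64) recv 64: ELECTED
Message ID 24 originates at pos 3; dropped at pos 5 in round 2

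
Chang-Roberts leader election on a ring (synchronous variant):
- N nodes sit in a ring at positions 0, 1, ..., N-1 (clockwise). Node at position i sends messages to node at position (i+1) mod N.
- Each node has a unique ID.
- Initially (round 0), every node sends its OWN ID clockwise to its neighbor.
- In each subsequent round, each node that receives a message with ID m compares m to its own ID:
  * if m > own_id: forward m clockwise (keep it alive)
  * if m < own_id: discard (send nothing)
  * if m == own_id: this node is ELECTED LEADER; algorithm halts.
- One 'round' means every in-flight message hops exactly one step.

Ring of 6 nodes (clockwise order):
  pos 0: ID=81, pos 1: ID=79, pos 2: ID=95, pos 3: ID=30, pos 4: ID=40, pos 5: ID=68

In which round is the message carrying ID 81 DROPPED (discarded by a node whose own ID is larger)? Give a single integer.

Round 1: pos1(id79) recv 81: fwd; pos2(id95) recv 79: drop; pos3(id30) recv 95: fwd; pos4(id40) recv 30: drop; pos5(id68) recv 40: drop; pos0(id81) recv 68: drop
Round 2: pos2(id95) recv 81: drop; pos4(id40) recv 95: fwd
Round 3: pos5(id68) recv 95: fwd
Round 4: pos0(id81) recv 95: fwd
Round 5: pos1(id79) recv 95: fwd
Round 6: pos2(id95) recv 95: ELECTED
Message ID 81 originates at pos 0; dropped at pos 2 in round 2

Answer: 2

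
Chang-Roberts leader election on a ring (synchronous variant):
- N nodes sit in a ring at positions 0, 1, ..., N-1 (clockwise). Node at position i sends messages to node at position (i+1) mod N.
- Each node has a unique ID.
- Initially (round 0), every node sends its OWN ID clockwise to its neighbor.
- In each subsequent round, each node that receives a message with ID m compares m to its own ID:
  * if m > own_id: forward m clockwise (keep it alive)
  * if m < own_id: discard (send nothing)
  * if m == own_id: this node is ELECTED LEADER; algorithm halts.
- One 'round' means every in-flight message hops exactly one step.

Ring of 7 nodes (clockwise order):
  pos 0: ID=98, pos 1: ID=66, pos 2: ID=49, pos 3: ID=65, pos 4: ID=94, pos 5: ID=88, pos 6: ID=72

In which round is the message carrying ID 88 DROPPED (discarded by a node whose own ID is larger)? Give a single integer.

Round 1: pos1(id66) recv 98: fwd; pos2(id49) recv 66: fwd; pos3(id65) recv 49: drop; pos4(id94) recv 65: drop; pos5(id88) recv 94: fwd; pos6(id72) recv 88: fwd; pos0(id98) recv 72: drop
Round 2: pos2(id49) recv 98: fwd; pos3(id65) recv 66: fwd; pos6(id72) recv 94: fwd; pos0(id98) recv 88: drop
Round 3: pos3(id65) recv 98: fwd; pos4(id94) recv 66: drop; pos0(id98) recv 94: drop
Round 4: pos4(id94) recv 98: fwd
Round 5: pos5(id88) recv 98: fwd
Round 6: pos6(id72) recv 98: fwd
Round 7: pos0(id98) recv 98: ELECTED
Message ID 88 originates at pos 5; dropped at pos 0 in round 2

Answer: 2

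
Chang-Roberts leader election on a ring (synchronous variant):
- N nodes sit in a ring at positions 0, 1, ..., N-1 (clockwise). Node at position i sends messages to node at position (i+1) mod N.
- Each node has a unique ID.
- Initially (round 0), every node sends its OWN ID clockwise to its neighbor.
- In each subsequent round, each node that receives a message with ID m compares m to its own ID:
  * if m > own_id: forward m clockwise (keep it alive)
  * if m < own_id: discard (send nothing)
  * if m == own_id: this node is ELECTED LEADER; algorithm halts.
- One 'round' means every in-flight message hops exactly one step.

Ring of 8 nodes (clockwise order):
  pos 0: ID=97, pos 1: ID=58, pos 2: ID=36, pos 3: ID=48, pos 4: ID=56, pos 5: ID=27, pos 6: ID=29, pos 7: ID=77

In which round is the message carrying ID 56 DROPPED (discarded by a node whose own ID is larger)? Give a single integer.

Round 1: pos1(id58) recv 97: fwd; pos2(id36) recv 58: fwd; pos3(id48) recv 36: drop; pos4(id56) recv 48: drop; pos5(id27) recv 56: fwd; pos6(id29) recv 27: drop; pos7(id77) recv 29: drop; pos0(id97) recv 77: drop
Round 2: pos2(id36) recv 97: fwd; pos3(id48) recv 58: fwd; pos6(id29) recv 56: fwd
Round 3: pos3(id48) recv 97: fwd; pos4(id56) recv 58: fwd; pos7(id77) recv 56: drop
Round 4: pos4(id56) recv 97: fwd; pos5(id27) recv 58: fwd
Round 5: pos5(id27) recv 97: fwd; pos6(id29) recv 58: fwd
Round 6: pos6(id29) recv 97: fwd; pos7(id77) recv 58: drop
Round 7: pos7(id77) recv 97: fwd
Round 8: pos0(id97) recv 97: ELECTED
Message ID 56 originates at pos 4; dropped at pos 7 in round 3

Answer: 3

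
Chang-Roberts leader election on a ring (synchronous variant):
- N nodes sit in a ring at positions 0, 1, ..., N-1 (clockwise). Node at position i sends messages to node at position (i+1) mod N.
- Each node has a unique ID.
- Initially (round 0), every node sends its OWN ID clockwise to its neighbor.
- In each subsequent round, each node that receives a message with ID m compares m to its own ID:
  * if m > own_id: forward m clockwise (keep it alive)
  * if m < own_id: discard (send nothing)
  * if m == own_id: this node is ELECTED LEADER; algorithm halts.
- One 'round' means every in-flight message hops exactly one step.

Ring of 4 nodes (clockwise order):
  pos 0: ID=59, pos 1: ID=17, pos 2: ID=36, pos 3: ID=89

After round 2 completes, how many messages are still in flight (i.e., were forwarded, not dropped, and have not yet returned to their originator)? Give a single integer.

Round 1: pos1(id17) recv 59: fwd; pos2(id36) recv 17: drop; pos3(id89) recv 36: drop; pos0(id59) recv 89: fwd
Round 2: pos2(id36) recv 59: fwd; pos1(id17) recv 89: fwd
After round 2: 2 messages still in flight

Answer: 2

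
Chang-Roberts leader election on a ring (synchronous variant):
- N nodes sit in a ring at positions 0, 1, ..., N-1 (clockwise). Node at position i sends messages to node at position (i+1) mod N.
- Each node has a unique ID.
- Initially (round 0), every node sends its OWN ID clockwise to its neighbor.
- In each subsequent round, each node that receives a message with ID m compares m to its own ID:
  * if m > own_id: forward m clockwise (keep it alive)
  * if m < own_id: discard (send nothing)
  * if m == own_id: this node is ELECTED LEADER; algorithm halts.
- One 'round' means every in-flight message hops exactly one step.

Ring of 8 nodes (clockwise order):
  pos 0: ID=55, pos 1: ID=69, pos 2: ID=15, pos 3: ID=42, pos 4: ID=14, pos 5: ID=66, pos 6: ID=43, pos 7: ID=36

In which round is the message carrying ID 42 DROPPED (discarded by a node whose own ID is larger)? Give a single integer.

Round 1: pos1(id69) recv 55: drop; pos2(id15) recv 69: fwd; pos3(id42) recv 15: drop; pos4(id14) recv 42: fwd; pos5(id66) recv 14: drop; pos6(id43) recv 66: fwd; pos7(id36) recv 43: fwd; pos0(id55) recv 36: drop
Round 2: pos3(id42) recv 69: fwd; pos5(id66) recv 42: drop; pos7(id36) recv 66: fwd; pos0(id55) recv 43: drop
Round 3: pos4(id14) recv 69: fwd; pos0(id55) recv 66: fwd
Round 4: pos5(id66) recv 69: fwd; pos1(id69) recv 66: drop
Round 5: pos6(id43) recv 69: fwd
Round 6: pos7(id36) recv 69: fwd
Round 7: pos0(id55) recv 69: fwd
Round 8: pos1(id69) recv 69: ELECTED
Message ID 42 originates at pos 3; dropped at pos 5 in round 2

Answer: 2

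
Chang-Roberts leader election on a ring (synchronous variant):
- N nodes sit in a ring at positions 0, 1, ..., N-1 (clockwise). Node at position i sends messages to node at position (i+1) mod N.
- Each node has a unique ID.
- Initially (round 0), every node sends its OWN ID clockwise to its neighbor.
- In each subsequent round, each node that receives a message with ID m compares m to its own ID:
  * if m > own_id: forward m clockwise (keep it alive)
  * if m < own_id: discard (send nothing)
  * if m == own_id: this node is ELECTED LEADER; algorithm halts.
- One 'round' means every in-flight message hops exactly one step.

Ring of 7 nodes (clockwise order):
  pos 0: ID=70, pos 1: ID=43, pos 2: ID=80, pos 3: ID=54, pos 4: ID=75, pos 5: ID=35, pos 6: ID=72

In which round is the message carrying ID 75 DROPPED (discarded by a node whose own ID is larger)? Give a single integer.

Answer: 5

Derivation:
Round 1: pos1(id43) recv 70: fwd; pos2(id80) recv 43: drop; pos3(id54) recv 80: fwd; pos4(id75) recv 54: drop; pos5(id35) recv 75: fwd; pos6(id72) recv 35: drop; pos0(id70) recv 72: fwd
Round 2: pos2(id80) recv 70: drop; pos4(id75) recv 80: fwd; pos6(id72) recv 75: fwd; pos1(id43) recv 72: fwd
Round 3: pos5(id35) recv 80: fwd; pos0(id70) recv 75: fwd; pos2(id80) recv 72: drop
Round 4: pos6(id72) recv 80: fwd; pos1(id43) recv 75: fwd
Round 5: pos0(id70) recv 80: fwd; pos2(id80) recv 75: drop
Round 6: pos1(id43) recv 80: fwd
Round 7: pos2(id80) recv 80: ELECTED
Message ID 75 originates at pos 4; dropped at pos 2 in round 5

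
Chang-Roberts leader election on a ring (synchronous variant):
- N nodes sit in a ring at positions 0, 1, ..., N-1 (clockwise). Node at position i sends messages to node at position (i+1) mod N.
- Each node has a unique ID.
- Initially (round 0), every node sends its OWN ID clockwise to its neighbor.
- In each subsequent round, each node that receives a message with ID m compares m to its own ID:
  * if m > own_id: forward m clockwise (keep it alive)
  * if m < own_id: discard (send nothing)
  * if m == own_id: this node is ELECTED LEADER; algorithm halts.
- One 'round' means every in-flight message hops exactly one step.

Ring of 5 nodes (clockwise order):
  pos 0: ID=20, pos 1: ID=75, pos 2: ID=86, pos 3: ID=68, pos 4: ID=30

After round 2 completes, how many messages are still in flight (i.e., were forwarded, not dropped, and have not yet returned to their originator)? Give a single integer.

Round 1: pos1(id75) recv 20: drop; pos2(id86) recv 75: drop; pos3(id68) recv 86: fwd; pos4(id30) recv 68: fwd; pos0(id20) recv 30: fwd
Round 2: pos4(id30) recv 86: fwd; pos0(id20) recv 68: fwd; pos1(id75) recv 30: drop
After round 2: 2 messages still in flight

Answer: 2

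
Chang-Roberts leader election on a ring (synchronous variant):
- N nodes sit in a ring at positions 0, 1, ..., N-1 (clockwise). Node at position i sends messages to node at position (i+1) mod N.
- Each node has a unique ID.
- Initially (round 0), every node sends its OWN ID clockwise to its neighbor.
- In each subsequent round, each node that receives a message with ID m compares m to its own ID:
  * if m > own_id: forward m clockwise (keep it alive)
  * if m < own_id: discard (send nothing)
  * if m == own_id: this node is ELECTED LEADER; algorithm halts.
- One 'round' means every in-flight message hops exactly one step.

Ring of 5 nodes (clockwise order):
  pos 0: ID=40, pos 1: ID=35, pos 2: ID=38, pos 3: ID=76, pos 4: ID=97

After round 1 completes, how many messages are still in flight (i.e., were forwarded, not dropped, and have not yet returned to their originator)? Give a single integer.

Answer: 2

Derivation:
Round 1: pos1(id35) recv 40: fwd; pos2(id38) recv 35: drop; pos3(id76) recv 38: drop; pos4(id97) recv 76: drop; pos0(id40) recv 97: fwd
After round 1: 2 messages still in flight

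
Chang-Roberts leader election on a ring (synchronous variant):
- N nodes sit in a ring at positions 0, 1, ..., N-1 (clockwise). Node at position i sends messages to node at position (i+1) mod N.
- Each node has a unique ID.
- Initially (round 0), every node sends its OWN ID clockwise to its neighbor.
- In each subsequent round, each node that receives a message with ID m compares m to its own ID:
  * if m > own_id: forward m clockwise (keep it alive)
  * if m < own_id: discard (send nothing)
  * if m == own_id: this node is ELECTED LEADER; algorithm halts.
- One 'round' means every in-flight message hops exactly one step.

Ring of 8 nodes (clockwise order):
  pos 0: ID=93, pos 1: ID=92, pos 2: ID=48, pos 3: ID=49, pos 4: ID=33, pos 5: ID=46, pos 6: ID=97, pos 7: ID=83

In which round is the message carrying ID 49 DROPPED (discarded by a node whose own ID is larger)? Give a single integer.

Answer: 3

Derivation:
Round 1: pos1(id92) recv 93: fwd; pos2(id48) recv 92: fwd; pos3(id49) recv 48: drop; pos4(id33) recv 49: fwd; pos5(id46) recv 33: drop; pos6(id97) recv 46: drop; pos7(id83) recv 97: fwd; pos0(id93) recv 83: drop
Round 2: pos2(id48) recv 93: fwd; pos3(id49) recv 92: fwd; pos5(id46) recv 49: fwd; pos0(id93) recv 97: fwd
Round 3: pos3(id49) recv 93: fwd; pos4(id33) recv 92: fwd; pos6(id97) recv 49: drop; pos1(id92) recv 97: fwd
Round 4: pos4(id33) recv 93: fwd; pos5(id46) recv 92: fwd; pos2(id48) recv 97: fwd
Round 5: pos5(id46) recv 93: fwd; pos6(id97) recv 92: drop; pos3(id49) recv 97: fwd
Round 6: pos6(id97) recv 93: drop; pos4(id33) recv 97: fwd
Round 7: pos5(id46) recv 97: fwd
Round 8: pos6(id97) recv 97: ELECTED
Message ID 49 originates at pos 3; dropped at pos 6 in round 3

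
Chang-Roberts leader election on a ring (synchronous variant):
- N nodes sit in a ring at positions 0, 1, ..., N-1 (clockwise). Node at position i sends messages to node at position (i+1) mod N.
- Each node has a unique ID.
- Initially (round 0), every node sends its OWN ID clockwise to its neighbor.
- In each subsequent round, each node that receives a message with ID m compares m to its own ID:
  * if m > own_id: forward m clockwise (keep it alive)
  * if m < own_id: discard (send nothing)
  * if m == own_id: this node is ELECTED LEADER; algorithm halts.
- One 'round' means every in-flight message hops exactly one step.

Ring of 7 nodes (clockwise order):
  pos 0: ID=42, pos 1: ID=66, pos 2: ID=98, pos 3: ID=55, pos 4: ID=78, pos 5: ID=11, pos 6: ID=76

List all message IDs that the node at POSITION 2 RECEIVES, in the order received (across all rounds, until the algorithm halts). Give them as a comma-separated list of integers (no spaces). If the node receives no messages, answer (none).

Answer: 66,76,78,98

Derivation:
Round 1: pos1(id66) recv 42: drop; pos2(id98) recv 66: drop; pos3(id55) recv 98: fwd; pos4(id78) recv 55: drop; pos5(id11) recv 78: fwd; pos6(id76) recv 11: drop; pos0(id42) recv 76: fwd
Round 2: pos4(id78) recv 98: fwd; pos6(id76) recv 78: fwd; pos1(id66) recv 76: fwd
Round 3: pos5(id11) recv 98: fwd; pos0(id42) recv 78: fwd; pos2(id98) recv 76: drop
Round 4: pos6(id76) recv 98: fwd; pos1(id66) recv 78: fwd
Round 5: pos0(id42) recv 98: fwd; pos2(id98) recv 78: drop
Round 6: pos1(id66) recv 98: fwd
Round 7: pos2(id98) recv 98: ELECTED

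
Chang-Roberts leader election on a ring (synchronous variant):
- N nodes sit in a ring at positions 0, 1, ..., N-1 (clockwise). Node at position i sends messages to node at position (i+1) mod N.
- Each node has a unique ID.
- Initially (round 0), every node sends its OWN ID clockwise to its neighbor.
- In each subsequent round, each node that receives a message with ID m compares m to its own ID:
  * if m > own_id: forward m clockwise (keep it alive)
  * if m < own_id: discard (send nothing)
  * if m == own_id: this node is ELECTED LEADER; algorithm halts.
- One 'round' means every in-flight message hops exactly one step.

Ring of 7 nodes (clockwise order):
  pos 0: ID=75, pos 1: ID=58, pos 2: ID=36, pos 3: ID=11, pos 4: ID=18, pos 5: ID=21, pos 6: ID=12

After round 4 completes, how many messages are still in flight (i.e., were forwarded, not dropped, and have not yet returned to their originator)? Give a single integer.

Answer: 3

Derivation:
Round 1: pos1(id58) recv 75: fwd; pos2(id36) recv 58: fwd; pos3(id11) recv 36: fwd; pos4(id18) recv 11: drop; pos5(id21) recv 18: drop; pos6(id12) recv 21: fwd; pos0(id75) recv 12: drop
Round 2: pos2(id36) recv 75: fwd; pos3(id11) recv 58: fwd; pos4(id18) recv 36: fwd; pos0(id75) recv 21: drop
Round 3: pos3(id11) recv 75: fwd; pos4(id18) recv 58: fwd; pos5(id21) recv 36: fwd
Round 4: pos4(id18) recv 75: fwd; pos5(id21) recv 58: fwd; pos6(id12) recv 36: fwd
After round 4: 3 messages still in flight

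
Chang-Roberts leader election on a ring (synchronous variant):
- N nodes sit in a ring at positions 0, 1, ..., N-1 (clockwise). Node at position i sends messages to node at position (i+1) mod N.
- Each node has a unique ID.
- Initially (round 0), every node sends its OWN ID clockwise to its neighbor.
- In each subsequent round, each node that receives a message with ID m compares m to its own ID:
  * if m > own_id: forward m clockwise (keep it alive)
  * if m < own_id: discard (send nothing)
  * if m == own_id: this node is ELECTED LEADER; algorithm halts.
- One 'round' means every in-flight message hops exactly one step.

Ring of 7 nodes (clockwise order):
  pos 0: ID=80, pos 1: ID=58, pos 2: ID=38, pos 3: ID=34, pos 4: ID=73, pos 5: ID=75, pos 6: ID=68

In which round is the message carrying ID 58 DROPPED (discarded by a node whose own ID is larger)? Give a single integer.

Answer: 3

Derivation:
Round 1: pos1(id58) recv 80: fwd; pos2(id38) recv 58: fwd; pos3(id34) recv 38: fwd; pos4(id73) recv 34: drop; pos5(id75) recv 73: drop; pos6(id68) recv 75: fwd; pos0(id80) recv 68: drop
Round 2: pos2(id38) recv 80: fwd; pos3(id34) recv 58: fwd; pos4(id73) recv 38: drop; pos0(id80) recv 75: drop
Round 3: pos3(id34) recv 80: fwd; pos4(id73) recv 58: drop
Round 4: pos4(id73) recv 80: fwd
Round 5: pos5(id75) recv 80: fwd
Round 6: pos6(id68) recv 80: fwd
Round 7: pos0(id80) recv 80: ELECTED
Message ID 58 originates at pos 1; dropped at pos 4 in round 3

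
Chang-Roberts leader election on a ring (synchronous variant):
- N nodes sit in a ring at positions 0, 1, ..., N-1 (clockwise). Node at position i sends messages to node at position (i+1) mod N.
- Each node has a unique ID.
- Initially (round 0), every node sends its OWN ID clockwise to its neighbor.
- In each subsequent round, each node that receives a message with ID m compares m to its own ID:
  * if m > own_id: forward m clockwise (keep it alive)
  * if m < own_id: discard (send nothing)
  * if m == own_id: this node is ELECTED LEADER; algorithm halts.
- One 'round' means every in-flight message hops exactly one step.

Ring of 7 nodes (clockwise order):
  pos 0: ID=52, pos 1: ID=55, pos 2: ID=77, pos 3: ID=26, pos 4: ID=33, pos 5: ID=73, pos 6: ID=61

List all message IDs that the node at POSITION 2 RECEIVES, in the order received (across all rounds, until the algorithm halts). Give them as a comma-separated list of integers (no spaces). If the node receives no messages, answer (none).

Round 1: pos1(id55) recv 52: drop; pos2(id77) recv 55: drop; pos3(id26) recv 77: fwd; pos4(id33) recv 26: drop; pos5(id73) recv 33: drop; pos6(id61) recv 73: fwd; pos0(id52) recv 61: fwd
Round 2: pos4(id33) recv 77: fwd; pos0(id52) recv 73: fwd; pos1(id55) recv 61: fwd
Round 3: pos5(id73) recv 77: fwd; pos1(id55) recv 73: fwd; pos2(id77) recv 61: drop
Round 4: pos6(id61) recv 77: fwd; pos2(id77) recv 73: drop
Round 5: pos0(id52) recv 77: fwd
Round 6: pos1(id55) recv 77: fwd
Round 7: pos2(id77) recv 77: ELECTED

Answer: 55,61,73,77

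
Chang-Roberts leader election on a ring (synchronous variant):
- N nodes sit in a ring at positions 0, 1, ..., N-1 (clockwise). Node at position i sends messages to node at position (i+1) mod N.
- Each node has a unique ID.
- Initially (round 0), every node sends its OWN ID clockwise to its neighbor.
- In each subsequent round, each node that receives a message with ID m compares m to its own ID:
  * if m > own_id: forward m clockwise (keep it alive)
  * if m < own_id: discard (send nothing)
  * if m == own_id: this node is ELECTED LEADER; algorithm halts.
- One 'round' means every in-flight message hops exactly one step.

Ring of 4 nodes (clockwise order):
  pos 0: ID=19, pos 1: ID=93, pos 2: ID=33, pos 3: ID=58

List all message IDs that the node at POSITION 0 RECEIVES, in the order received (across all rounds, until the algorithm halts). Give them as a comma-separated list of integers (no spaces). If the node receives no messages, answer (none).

Answer: 58,93

Derivation:
Round 1: pos1(id93) recv 19: drop; pos2(id33) recv 93: fwd; pos3(id58) recv 33: drop; pos0(id19) recv 58: fwd
Round 2: pos3(id58) recv 93: fwd; pos1(id93) recv 58: drop
Round 3: pos0(id19) recv 93: fwd
Round 4: pos1(id93) recv 93: ELECTED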